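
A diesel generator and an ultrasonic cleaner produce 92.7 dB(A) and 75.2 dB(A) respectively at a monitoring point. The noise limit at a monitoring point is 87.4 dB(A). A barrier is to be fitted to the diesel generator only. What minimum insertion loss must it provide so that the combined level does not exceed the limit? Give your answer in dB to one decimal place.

5.6 dB

The untreated sources together contribute 10^(75.2/10) = 3.311e+07, i.e. 75.20 dB(A).
The limit corresponds to 10^(87.4/10) = 5.495e+08; subtracting the fixed part leaves 5.164e+08 for the diesel generator, i.e. 87.13 dB(A).
Required insertion loss = 92.7 − 87.13 = 5.57 dB.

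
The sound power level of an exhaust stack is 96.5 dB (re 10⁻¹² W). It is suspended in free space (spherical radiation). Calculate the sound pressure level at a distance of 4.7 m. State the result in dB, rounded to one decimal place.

L_p = L_w − 10·log₁₀(4π·r²) with r = 4.7 m.
4π·r² = 277.6 m², 10·log₁₀ of that is 24.434 dB.
L_p = 96.5 − 24.434 = 72.07 dB.

72.1 dB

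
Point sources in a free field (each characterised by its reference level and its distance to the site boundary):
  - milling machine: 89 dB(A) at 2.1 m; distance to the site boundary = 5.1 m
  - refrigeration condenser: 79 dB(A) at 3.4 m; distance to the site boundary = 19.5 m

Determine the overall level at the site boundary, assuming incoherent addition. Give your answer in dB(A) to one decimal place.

81.4 dB(A)

First find each source's level at the receiver (point-source: −20·log₁₀(r/r_ref)), then combine on an intensity basis.
milling machine: 89 − 20·log₁₀(5.1/2.1) = 89 − 7.71 = 81.29 dB(A).
refrigeration condenser: 79 − 20·log₁₀(19.5/3.4) = 79 − 15.17 = 63.83 dB(A).
Σ 10^(L/10) = 1.371e+08 → L_total = 10·log₁₀(1.371e+08) = 81.37 dB(A).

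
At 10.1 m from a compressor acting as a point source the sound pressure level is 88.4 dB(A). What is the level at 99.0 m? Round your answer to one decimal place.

68.6 dB(A)

Spherical spreading from a point source gives a 20·log₁₀(r₂/r₁) drop.
L₂ = 88.4 − 20·log₁₀(99.0/10.1) = 88.4 − 19.826 = 68.57 dB(A).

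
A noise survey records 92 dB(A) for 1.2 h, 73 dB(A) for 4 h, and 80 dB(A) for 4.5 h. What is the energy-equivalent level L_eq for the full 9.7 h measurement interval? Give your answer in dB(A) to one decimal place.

L_eq = 10·log₁₀[(1/T)·Σ tᵢ·10^(Lᵢ/10)] with T = 9.7 h.
Σ tᵢ·10^(Lᵢ/10) = 1.2·10^(92/10) + 4·10^(73/10) + 4.5·10^(80/10) = 2.432e+09.
L_eq = 10·log₁₀(2.432e+09/9.7) = 83.99 dB(A).

84.0 dB(A)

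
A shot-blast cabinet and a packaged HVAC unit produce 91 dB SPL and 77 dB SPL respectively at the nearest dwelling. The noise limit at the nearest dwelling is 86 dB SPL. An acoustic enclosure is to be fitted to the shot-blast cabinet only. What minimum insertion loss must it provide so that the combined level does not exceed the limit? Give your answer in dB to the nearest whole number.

6 dB

Fixed contribution from the other source: Σ 10^(L/10) = 10^(77/10) = 5.012e+07 (77.00 dB SPL).
The limit corresponds to 10^(86/10) = 3.981e+08; subtracting the fixed part leaves 3.480e+08 for the shot-blast cabinet, i.e. 85.42 dB SPL.
So the shot-blast cabinet must be reduced from 91 to 85.42 dB SPL: IL = 5.58 dB.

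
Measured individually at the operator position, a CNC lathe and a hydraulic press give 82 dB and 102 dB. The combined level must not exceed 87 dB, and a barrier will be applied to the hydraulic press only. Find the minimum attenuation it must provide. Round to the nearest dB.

Fixed contribution from the other source: Σ 10^(L/10) = 10^(82/10) = 1.585e+08 (82.00 dB).
The limit corresponds to 10^(87/10) = 5.012e+08; subtracting the fixed part leaves 3.427e+08 for the hydraulic press, i.e. 85.35 dB.
So the hydraulic press must be reduced from 102 to 85.35 dB: IL = 16.65 dB.

17 dB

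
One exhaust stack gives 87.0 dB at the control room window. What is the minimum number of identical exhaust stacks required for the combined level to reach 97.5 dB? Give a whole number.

12

The shortfall is 97.5 − 87.0 = 10.5 dB, and N units add 10·log₁₀ N, so need 10·log₁₀ N ≥ 10.5.
N ≥ 10^(10.5/10) = 11.220, so N = 12.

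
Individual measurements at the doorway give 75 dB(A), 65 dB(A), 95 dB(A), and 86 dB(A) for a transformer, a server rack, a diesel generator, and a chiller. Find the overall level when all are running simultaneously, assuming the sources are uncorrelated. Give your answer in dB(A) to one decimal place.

For uncorrelated sources the intensities add, so convert each level to linear form, sum, and take 10·log₁₀ of the total.
Σ 10^(L/10) = 10^(75/10) + 10^(65/10) + 10^(95/10) + 10^(86/10) = 3.595e+09.
L_total = 10·log₁₀(3.595e+09) = 95.56 dB(A).

95.6 dB(A)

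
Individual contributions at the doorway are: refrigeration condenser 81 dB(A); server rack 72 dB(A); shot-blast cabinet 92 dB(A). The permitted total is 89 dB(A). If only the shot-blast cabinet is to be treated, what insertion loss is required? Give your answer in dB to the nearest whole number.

4 dB

Fixed contribution from the other sources: Σ 10^(L/10) = 10^(81/10) + 10^(72/10) = 1.417e+08 (81.51 dB(A)).
The limit corresponds to 10^(89/10) = 7.943e+08; subtracting the fixed part leaves 6.526e+08 for the shot-blast cabinet, i.e. 88.15 dB(A).
So the shot-blast cabinet must be reduced from 92 to 88.15 dB(A): IL = 3.85 dB.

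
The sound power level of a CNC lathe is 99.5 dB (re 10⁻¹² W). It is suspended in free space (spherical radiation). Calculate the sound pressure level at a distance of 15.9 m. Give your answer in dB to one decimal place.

64.5 dB

L_p = L_w − 10·log₁₀(4π·r²) with r = 15.9 m.
4π·r² = 3177 m², 10·log₁₀ of that is 35.020 dB.
L_p = 99.5 − 35.020 = 64.48 dB.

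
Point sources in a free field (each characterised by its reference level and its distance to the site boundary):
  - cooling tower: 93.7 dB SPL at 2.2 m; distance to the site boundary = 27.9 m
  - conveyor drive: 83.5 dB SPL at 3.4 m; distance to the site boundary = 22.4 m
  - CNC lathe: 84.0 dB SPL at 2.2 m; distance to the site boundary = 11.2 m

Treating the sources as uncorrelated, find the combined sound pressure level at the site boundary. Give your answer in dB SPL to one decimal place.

74.7 dB SPL

First find each source's level at the receiver (point-source: −20·log₁₀(r/r_ref)), then combine on an intensity basis.
cooling tower: 93.7 − 20·log₁₀(27.9/2.2) = 93.7 − 22.06 = 71.64 dB SPL.
conveyor drive: 83.5 − 20·log₁₀(22.4/3.4) = 83.5 − 16.38 = 67.12 dB SPL.
CNC lathe: 84.0 − 20·log₁₀(11.2/2.2) = 84.0 − 14.14 = 69.86 dB SPL.
Σ 10^(L/10) = 2.943e+07 → L_total = 10·log₁₀(2.943e+07) = 74.69 dB SPL.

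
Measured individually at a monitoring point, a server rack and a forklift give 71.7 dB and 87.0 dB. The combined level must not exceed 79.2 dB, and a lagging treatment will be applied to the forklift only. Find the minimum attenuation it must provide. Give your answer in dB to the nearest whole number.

Fixed contribution from the other source: Σ 10^(L/10) = 10^(71.7/10) = 1.479e+07 (71.70 dB).
The limit corresponds to 10^(79.2/10) = 8.318e+07; subtracting the fixed part leaves 6.839e+07 for the forklift, i.e. 78.35 dB.
Required insertion loss = 87.0 − 78.35 = 8.65 dB.

9 dB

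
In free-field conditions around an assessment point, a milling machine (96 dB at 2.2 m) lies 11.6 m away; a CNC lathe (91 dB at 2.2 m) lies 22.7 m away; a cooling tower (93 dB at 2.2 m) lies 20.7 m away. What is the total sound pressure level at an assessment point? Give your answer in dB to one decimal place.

82.5 dB

First find each source's level at the receiver (point-source: −20·log₁₀(r/r_ref)), then combine on an intensity basis.
milling machine: 96 − 20·log₁₀(11.6/2.2) = 96 − 14.44 = 81.56 dB.
CNC lathe: 91 − 20·log₁₀(22.7/2.2) = 91 − 20.27 = 70.73 dB.
cooling tower: 93 − 20·log₁₀(20.7/2.2) = 93 − 19.47 = 73.53 dB.
Σ 10^(L/10) = 1.776e+08 → L_total = 10·log₁₀(1.776e+08) = 82.49 dB.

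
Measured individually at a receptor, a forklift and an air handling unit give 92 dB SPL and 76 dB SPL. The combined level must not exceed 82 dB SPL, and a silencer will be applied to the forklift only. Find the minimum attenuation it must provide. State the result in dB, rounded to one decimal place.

Everything except the forklift sums to 10^(76/10) = 3.981e+07 in linear terms, 76.00 dB SPL.
The limit corresponds to 10^(82/10) = 1.585e+08; subtracting the fixed part leaves 1.187e+08 for the forklift, i.e. 80.74 dB SPL.
So the forklift must be reduced from 92 to 80.74 dB SPL: IL = 11.26 dB.

11.3 dB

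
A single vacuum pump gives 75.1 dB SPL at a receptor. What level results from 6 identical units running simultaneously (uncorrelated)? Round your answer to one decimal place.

N identical incoherent sources raise the level by 10·log₁₀ N.
L_total = 75.1 + 10·log₁₀(6) = 75.1 + 7.782 = 82.88 dB SPL.

82.9 dB SPL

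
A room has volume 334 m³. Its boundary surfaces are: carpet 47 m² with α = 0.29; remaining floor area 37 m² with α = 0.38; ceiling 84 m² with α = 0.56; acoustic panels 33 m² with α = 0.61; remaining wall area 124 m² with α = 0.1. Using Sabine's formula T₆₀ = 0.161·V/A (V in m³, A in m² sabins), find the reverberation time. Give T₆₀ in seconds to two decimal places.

0.50 s

Total absorption A = 47·0.29 + 37·0.38 + 84·0.56 + 33·0.61 + 124·0.1 = 107.26 m² sabins.
T₆₀ = 0.161·V/A = 0.161·334/107.26 = 0.501 s.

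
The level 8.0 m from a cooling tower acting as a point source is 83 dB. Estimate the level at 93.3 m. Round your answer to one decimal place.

61.7 dB

For a point source, L₂ = L₁ − 20·log₁₀(r₂/r₁).
L₂ = 83 − 20·log₁₀(93.3/8.0) = 83 − 21.336 = 61.66 dB.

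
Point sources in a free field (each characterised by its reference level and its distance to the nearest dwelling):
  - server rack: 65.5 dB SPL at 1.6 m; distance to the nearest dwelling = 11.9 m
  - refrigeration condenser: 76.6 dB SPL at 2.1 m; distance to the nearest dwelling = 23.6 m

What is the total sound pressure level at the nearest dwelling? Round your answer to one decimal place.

First find each source's level at the receiver (point-source: −20·log₁₀(r/r_ref)), then combine on an intensity basis.
server rack: 65.5 − 20·log₁₀(11.9/1.6) = 65.5 − 17.43 = 48.07 dB SPL.
refrigeration condenser: 76.6 − 20·log₁₀(23.6/2.1) = 76.6 − 21.01 = 55.59 dB SPL.
Σ 10^(L/10) = 4.261e+05 → L_total = 10·log₁₀(4.261e+05) = 56.29 dB SPL.

56.3 dB SPL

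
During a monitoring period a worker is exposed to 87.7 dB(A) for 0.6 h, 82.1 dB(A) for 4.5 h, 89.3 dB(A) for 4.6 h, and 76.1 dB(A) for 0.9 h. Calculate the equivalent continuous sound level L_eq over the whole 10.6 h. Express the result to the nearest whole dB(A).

Weight each interval's intensity by its duration and average over T = 10.6 h:
Σ tᵢ·10^(Lᵢ/10) = 0.6·10^(87.7/10) + 4.5·10^(82.1/10) + 4.6·10^(89.3/10) + 0.9·10^(76.1/10) = 5.035e+09.
L_eq = 10·log₁₀(5.035e+09/10.6) = 86.77 dB(A).

87 dB(A)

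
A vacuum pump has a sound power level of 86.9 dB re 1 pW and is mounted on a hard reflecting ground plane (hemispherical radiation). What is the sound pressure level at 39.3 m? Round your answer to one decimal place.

Free-field hemispherical radiation: L_p = L_w − 10·log₁₀(2π·r²), r = 39.3 m.
2π·r² = 9704 m², 10·log₁₀ of that is 39.870 dB.
L_p = 86.9 − 39.870 = 47.03 dB.

47.0 dB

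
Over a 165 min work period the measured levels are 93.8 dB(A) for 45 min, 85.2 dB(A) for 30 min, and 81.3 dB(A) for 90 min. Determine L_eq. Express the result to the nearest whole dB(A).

89 dB(A)

The energy average is taken in the linear domain: L_eq = 10·log₁₀[(Σ tᵢ·10^(Lᵢ/10))/T], T = 165 min.
Σ tᵢ·10^(Lᵢ/10) = 45·10^(93.8/10) + 30·10^(85.2/10) + 90·10^(81.3/10) = 1.300e+11.
L_eq = 10·log₁₀(1.300e+11/165) = 88.97 dB(A).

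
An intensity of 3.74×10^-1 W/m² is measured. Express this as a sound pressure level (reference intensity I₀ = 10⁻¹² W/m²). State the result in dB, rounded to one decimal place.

115.7 dB

Dividing by I₀ shifts the exponent by 12: I/I₀ = 3.74×10^11.
L = 10·(0.5729 + 11) = 115.73 dB.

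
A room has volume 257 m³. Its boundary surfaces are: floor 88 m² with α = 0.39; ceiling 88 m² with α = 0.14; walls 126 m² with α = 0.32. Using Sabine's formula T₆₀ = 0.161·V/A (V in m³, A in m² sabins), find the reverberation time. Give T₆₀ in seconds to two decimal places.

0.48 s

Total absorption A = 88·0.39 + 88·0.14 + 126·0.32 = 86.96 m² sabins.
T₆₀ = 0.161·V/A = 0.161·257/86.96 = 0.476 s.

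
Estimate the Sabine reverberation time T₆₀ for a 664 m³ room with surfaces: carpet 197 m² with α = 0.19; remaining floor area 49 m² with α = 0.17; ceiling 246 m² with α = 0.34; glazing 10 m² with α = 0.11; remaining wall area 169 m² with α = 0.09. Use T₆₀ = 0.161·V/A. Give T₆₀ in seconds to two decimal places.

0.73 s

Total absorption A = 197·0.19 + 49·0.17 + 246·0.34 + 10·0.11 + 169·0.09 = 145.71 m² sabins.
T₆₀ = 0.161·V/A = 0.161·664/145.71 = 0.734 s.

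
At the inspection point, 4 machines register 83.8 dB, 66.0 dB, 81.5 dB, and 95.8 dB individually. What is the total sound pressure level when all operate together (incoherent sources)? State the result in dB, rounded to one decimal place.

Incoherent sources combine by intensity addition: L_total = 10·log₁₀(Σ 10^(L_i/10)).
Σ 10^(L/10) = 10^(83.8/10) + 10^(66.0/10) + 10^(81.5/10) + 10^(95.8/10) = 4.187e+09.
L_total = 10·log₁₀(4.187e+09) = 96.22 dB.

96.2 dB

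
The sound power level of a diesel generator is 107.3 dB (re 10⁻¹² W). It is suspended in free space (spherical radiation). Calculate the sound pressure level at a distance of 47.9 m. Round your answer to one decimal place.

Free-field spherical radiation: L_p = L_w − 10·log₁₀(4π·r²), r = 47.9 m.
4π·r² = 2.883e+04 m², 10·log₁₀ of that is 44.599 dB.
L_p = 107.3 − 44.599 = 62.70 dB.

62.7 dB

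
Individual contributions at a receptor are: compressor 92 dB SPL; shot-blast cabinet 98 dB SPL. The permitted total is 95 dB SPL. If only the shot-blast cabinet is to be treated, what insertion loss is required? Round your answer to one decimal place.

6.0 dB

Fixed contribution from the other source: Σ 10^(L/10) = 10^(92/10) = 1.585e+09 (92.00 dB SPL).
To meet 95 dB SPL overall, the treated shot-blast cabinet may contribute at most 10^(95/10) − 1.585e+09 = 1.577e+09, i.e. 91.98 dB SPL.
Required insertion loss = 98 − 91.98 = 6.02 dB.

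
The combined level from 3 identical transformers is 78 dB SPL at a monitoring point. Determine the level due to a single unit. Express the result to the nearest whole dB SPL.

73 dB SPL

For N identical incoherent sources L_total = L₁ + 10·log₁₀ N, so L₁ = 78 − 10·log₁₀(3) = 78 − 4.771.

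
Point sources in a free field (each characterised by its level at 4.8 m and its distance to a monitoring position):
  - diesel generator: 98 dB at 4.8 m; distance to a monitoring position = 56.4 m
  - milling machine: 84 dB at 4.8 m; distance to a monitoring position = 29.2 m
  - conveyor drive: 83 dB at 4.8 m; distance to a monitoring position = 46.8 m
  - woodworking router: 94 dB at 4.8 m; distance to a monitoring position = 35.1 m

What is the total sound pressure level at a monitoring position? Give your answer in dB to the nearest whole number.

80 dB

Propagate each source to the receiver with L = L_ref − 20·log₁₀(r/r_ref), then add intensities.
diesel generator: 98 − 20·log₁₀(56.4/4.8) = 98 − 21.40 = 76.60 dB.
milling machine: 84 − 20·log₁₀(29.2/4.8) = 84 − 15.68 = 68.32 dB.
conveyor drive: 83 − 20·log₁₀(46.8/4.8) = 83 − 19.78 = 63.22 dB.
woodworking router: 94 − 20·log₁₀(35.1/4.8) = 94 − 17.28 = 76.72 dB.
Σ 10^(L/10) = 1.016e+08 → L_total = 10·log₁₀(1.016e+08) = 80.07 dB.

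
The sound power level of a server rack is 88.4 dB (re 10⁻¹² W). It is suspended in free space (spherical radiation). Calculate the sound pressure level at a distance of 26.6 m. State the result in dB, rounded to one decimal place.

48.9 dB

Free-field spherical radiation: L_p = L_w − 10·log₁₀(4π·r²), r = 26.6 m.
4π·r² = 8891 m², 10·log₁₀ of that is 39.490 dB.
L_p = 88.4 − 39.490 = 48.91 dB.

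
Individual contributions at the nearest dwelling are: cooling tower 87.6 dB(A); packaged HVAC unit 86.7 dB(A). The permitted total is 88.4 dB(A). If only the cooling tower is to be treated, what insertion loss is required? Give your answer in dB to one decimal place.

4.1 dB

Everything except the cooling tower sums to 10^(86.7/10) = 4.677e+08 in linear terms, 86.70 dB(A).
The limit corresponds to 10^(88.4/10) = 6.918e+08; subtracting the fixed part leaves 2.241e+08 for the cooling tower, i.e. 83.50 dB(A).
So the cooling tower must be reduced from 87.6 to 83.50 dB(A): IL = 4.10 dB.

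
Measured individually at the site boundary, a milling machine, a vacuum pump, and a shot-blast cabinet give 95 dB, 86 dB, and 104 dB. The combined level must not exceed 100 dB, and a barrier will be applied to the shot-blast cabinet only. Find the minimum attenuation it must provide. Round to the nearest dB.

Everything except the shot-blast cabinet sums to 10^(95/10) + 10^(86/10) = 3.560e+09 in linear terms, 95.51 dB.
The limit corresponds to 10^(100/10) = 1.000e+10; subtracting the fixed part leaves 6.440e+09 for the shot-blast cabinet, i.e. 98.09 dB.
So the shot-blast cabinet must be reduced from 104 to 98.09 dB: IL = 5.91 dB.

6 dB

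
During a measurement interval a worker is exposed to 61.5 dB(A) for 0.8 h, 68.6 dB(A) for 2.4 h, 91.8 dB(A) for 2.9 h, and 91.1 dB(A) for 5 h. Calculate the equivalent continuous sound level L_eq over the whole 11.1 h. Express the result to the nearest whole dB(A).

90 dB(A)

L_eq = 10·log₁₀[(1/T)·Σ tᵢ·10^(Lᵢ/10)] with T = 11.1 h.
Σ tᵢ·10^(Lᵢ/10) = 0.8·10^(61.5/10) + 2.4·10^(68.6/10) + 2.9·10^(91.8/10) + 5·10^(91.1/10) = 1.085e+10.
L_eq = 10·log₁₀(1.085e+10/11.1) = 89.90 dB(A).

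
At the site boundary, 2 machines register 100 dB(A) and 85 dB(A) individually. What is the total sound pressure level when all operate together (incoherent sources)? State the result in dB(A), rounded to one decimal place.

100.1 dB(A)

Incoherent sources combine by intensity addition: L_total = 10·log₁₀(Σ 10^(L_i/10)).
Σ 10^(L/10) = 10^(100/10) + 10^(85/10) = 1.032e+10.
L_total = 10·log₁₀(1.032e+10) = 100.14 dB(A).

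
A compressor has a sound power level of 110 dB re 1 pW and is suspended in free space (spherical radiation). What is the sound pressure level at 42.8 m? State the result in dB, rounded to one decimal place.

66.4 dB

Free-field spherical radiation: L_p = L_w − 10·log₁₀(4π·r²), r = 42.8 m.
4π·r² = 2.302e+04 m², 10·log₁₀ of that is 43.621 dB.
L_p = 110 − 43.621 = 66.38 dB.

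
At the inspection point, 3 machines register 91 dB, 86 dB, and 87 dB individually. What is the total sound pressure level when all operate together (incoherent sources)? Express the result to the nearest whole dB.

93 dB

Incoherent sources combine by intensity addition: L_total = 10·log₁₀(Σ 10^(L_i/10)).
Σ 10^(L/10) = 10^(91/10) + 10^(86/10) + 10^(87/10) = 2.158e+09.
L_total = 10·log₁₀(2.158e+09) = 93.34 dB.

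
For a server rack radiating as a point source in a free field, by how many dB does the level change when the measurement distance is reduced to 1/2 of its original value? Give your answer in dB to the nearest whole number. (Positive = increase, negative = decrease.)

+6 dB

With spherical spreading the level changes by −20·log₁₀(r₂/r₁).
ΔL = −20·log₁₀(0.5) = +6.02 dB.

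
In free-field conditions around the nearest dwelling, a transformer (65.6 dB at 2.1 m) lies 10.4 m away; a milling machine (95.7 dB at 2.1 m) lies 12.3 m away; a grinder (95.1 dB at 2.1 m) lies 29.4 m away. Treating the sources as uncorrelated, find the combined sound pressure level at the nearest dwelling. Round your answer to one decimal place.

81.0 dB

Propagate each source to the receiver with L = L_ref − 20·log₁₀(r/r_ref), then add intensities.
transformer: 65.6 − 20·log₁₀(10.4/2.1) = 65.6 − 13.90 = 51.70 dB.
milling machine: 95.7 − 20·log₁₀(12.3/2.1) = 95.7 − 15.35 = 80.35 dB.
grinder: 95.1 − 20·log₁₀(29.4/2.1) = 95.1 − 22.92 = 72.18 dB.
Σ 10^(L/10) = 1.250e+08 → L_total = 10·log₁₀(1.250e+08) = 80.97 dB.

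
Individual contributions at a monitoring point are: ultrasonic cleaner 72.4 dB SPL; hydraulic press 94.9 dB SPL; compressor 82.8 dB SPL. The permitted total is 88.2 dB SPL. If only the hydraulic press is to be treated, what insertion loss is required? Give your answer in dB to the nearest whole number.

The untreated sources together contribute 10^(72.4/10) + 10^(82.8/10) = 2.079e+08, i.e. 83.18 dB SPL.
The limit corresponds to 10^(88.2/10) = 6.607e+08; subtracting the fixed part leaves 4.528e+08 for the hydraulic press, i.e. 86.56 dB SPL.
So the hydraulic press must be reduced from 94.9 to 86.56 dB SPL: IL = 8.34 dB.

8 dB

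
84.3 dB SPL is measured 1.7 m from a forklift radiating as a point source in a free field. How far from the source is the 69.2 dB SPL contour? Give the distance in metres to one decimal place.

The 15.1 dB drop corresponds to a distance ratio of 10^(15.1/20) for a point source.
r₂ = 1.7·10^((84.3−69.2)/20) = 1.7·10^(15.1/20) = 9.67 m.

9.7 m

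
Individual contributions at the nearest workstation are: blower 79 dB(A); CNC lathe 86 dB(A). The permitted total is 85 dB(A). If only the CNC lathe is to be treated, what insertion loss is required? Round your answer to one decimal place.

The untreated sources together contribute 10^(79/10) = 7.943e+07, i.e. 79.00 dB(A).
To meet 85 dB(A) overall, the treated CNC lathe may contribute at most 10^(85/10) − 7.943e+07 = 2.368e+08, i.e. 83.74 dB(A).
So the CNC lathe must be reduced from 86 to 83.74 dB(A): IL = 2.26 dB.

2.3 dB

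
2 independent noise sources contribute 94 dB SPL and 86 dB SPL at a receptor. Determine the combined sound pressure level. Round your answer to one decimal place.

94.6 dB SPL

Incoherent sources combine by intensity addition: L_total = 10·log₁₀(Σ 10^(L_i/10)).
Σ 10^(L/10) = 10^(94/10) + 10^(86/10) = 2.910e+09.
L_total = 10·log₁₀(2.910e+09) = 94.64 dB SPL.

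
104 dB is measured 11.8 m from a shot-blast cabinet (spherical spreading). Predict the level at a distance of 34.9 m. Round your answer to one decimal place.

For a point source, L₂ = L₁ − 20·log₁₀(r₂/r₁).
L₂ = 104 − 20·log₁₀(34.9/11.8) = 104 − 9.419 = 94.58 dB.

94.6 dB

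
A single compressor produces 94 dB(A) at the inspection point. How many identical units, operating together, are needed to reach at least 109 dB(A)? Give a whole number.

32

The shortfall is 109 − 94 = 15.0 dB, and N units add 10·log₁₀ N, so need 10·log₁₀ N ≥ 15.0.
N ≥ 10^(15.0/10) = 31.623, so N = 32.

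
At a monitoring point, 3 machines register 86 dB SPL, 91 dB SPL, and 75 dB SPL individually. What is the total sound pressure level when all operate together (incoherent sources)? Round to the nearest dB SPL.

Incoherent sources combine by intensity addition: L_total = 10·log₁₀(Σ 10^(L_i/10)).
Σ 10^(L/10) = 10^(86/10) + 10^(91/10) + 10^(75/10) = 1.689e+09.
L_total = 10·log₁₀(1.689e+09) = 92.28 dB SPL.

92 dB SPL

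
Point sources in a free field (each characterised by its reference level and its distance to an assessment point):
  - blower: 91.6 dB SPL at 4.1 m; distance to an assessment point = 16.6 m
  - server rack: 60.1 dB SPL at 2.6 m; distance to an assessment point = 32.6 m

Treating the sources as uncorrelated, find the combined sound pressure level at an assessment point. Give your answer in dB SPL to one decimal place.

Apply inverse-square spreading to bring every level to the receiver, then sum 10^(L/10).
blower: 91.6 − 20·log₁₀(16.6/4.1) = 91.6 − 12.15 = 79.45 dB SPL.
server rack: 60.1 − 20·log₁₀(32.6/2.6) = 60.1 − 21.96 = 38.14 dB SPL.
Σ 10^(L/10) = 8.818e+07 → L_total = 10·log₁₀(8.818e+07) = 79.45 dB SPL.

79.5 dB SPL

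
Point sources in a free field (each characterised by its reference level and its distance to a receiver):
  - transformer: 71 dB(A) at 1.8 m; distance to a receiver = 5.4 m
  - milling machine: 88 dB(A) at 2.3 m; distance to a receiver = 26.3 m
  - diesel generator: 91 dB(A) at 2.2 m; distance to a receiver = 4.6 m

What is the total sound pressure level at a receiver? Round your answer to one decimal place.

Apply inverse-square spreading to bring every level to the receiver, then sum 10^(L/10).
transformer: 71 − 20·log₁₀(5.4/1.8) = 71 − 9.54 = 61.46 dB(A).
milling machine: 88 − 20·log₁₀(26.3/2.3) = 88 − 21.16 = 66.84 dB(A).
diesel generator: 91 − 20·log₁₀(4.6/2.2) = 91 − 6.41 = 84.59 dB(A).
Σ 10^(L/10) = 2.942e+08 → L_total = 10·log₁₀(2.942e+08) = 84.69 dB(A).

84.7 dB(A)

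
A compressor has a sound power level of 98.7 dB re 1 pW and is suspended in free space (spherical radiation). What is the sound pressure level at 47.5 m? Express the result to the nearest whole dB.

54 dB

Free-field spherical radiation: L_p = L_w − 10·log₁₀(4π·r²), r = 47.5 m.
4π·r² = 2.835e+04 m², 10·log₁₀ of that is 44.526 dB.
L_p = 98.7 − 44.526 = 54.17 dB.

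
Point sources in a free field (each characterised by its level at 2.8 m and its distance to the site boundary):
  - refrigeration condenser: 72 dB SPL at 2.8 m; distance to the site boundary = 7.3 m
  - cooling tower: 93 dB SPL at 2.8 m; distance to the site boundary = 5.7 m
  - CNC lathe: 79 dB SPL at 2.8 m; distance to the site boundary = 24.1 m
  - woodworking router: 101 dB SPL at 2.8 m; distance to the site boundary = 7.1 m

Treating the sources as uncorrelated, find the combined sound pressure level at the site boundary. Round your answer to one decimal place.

93.9 dB SPL

First find each source's level at the receiver (point-source: −20·log₁₀(r/r_ref)), then combine on an intensity basis.
refrigeration condenser: 72 − 20·log₁₀(7.3/2.8) = 72 − 8.32 = 63.68 dB SPL.
cooling tower: 93 − 20·log₁₀(5.7/2.8) = 93 − 6.17 = 86.83 dB SPL.
CNC lathe: 79 − 20·log₁₀(24.1/2.8) = 79 − 18.70 = 60.30 dB SPL.
woodworking router: 101 − 20·log₁₀(7.1/2.8) = 101 − 8.08 = 92.92 dB SPL.
Σ 10^(L/10) = 2.443e+09 → L_total = 10·log₁₀(2.443e+09) = 93.88 dB SPL.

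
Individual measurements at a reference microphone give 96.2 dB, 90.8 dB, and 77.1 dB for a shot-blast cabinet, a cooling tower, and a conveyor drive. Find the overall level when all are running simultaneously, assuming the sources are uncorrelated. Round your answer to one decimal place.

Incoherent sources combine by intensity addition: L_total = 10·log₁₀(Σ 10^(L_i/10)).
Σ 10^(L/10) = 10^(96.2/10) + 10^(90.8/10) + 10^(77.1/10) = 5.422e+09.
L_total = 10·log₁₀(5.422e+09) = 97.34 dB.

97.3 dB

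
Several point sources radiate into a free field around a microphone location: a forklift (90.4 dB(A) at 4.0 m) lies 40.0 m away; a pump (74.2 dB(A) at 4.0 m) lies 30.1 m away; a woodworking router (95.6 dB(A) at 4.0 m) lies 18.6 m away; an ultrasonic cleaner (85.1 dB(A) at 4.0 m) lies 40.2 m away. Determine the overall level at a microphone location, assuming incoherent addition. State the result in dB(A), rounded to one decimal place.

First find each source's level at the receiver (point-source: −20·log₁₀(r/r_ref)), then combine on an intensity basis.
forklift: 90.4 − 20·log₁₀(40.0/4.0) = 90.4 − 20.00 = 70.40 dB(A).
pump: 74.2 − 20·log₁₀(30.1/4.0) = 74.2 − 17.53 = 56.67 dB(A).
woodworking router: 95.6 − 20·log₁₀(18.6/4.0) = 95.6 − 13.35 = 82.25 dB(A).
ultrasonic cleaner: 85.1 − 20·log₁₀(40.2/4.0) = 85.1 − 20.04 = 65.06 dB(A).
Σ 10^(L/10) = 1.825e+08 → L_total = 10·log₁₀(1.825e+08) = 82.61 dB(A).

82.6 dB(A)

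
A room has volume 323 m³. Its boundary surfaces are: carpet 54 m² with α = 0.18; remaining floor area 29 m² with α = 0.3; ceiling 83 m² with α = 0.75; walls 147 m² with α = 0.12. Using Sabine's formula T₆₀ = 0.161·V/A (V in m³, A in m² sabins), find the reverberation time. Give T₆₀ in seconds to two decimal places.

0.53 s

Total absorption A = 54·0.18 + 29·0.3 + 83·0.75 + 147·0.12 = 98.31 m² sabins.
T₆₀ = 0.161 × 323 / 98.31 = 0.529 s.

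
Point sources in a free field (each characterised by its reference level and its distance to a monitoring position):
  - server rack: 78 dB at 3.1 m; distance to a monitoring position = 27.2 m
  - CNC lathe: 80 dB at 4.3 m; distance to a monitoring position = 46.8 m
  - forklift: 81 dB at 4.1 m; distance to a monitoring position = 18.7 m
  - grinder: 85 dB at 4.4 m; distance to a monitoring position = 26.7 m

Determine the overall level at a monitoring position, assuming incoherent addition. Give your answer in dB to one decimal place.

Apply inverse-square spreading to bring every level to the receiver, then sum 10^(L/10).
server rack: 78 − 20·log₁₀(27.2/3.1) = 78 − 18.86 = 59.14 dB.
CNC lathe: 80 − 20·log₁₀(46.8/4.3) = 80 − 20.74 = 59.26 dB.
forklift: 81 − 20·log₁₀(18.7/4.1) = 81 − 13.18 = 67.82 dB.
grinder: 85 − 20·log₁₀(26.7/4.4) = 85 − 15.66 = 69.34 dB.
Σ 10^(L/10) = 1.630e+07 → L_total = 10·log₁₀(1.630e+07) = 72.12 dB.

72.1 dB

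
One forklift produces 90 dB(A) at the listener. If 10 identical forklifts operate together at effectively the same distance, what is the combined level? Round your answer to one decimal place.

With 10 equal, uncorrelated contributions the intensity is 10× that of one unit, giving a rise of 10·log₁₀ 10.
L_total = 90 + 10·log₁₀(10) = 90 + 10.000 = 100.00 dB(A).

100.0 dB(A)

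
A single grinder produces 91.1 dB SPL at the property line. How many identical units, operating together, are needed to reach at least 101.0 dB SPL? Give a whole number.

10

N identical sources give L₁ + 10·log₁₀ N, so require 10·log₁₀ N ≥ 101.0 − 91.1 = 9.9 dB.
N ≥ 10^(9.9/10) = 9.772, so N = 10.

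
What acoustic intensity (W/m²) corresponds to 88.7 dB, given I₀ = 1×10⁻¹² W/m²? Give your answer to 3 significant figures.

L = 10·log₁₀(I/I₀) ⇒ I = I₀·10^(L/10) = 10⁻¹² × 10^8.87.

0.000741 W/m²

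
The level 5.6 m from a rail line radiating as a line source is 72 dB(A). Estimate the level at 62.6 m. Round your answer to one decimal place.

For a line source, L₂ = L₁ − 10·log₁₀(r₂/r₁).
L₂ = 72 − 10·log₁₀(62.6/5.6) = 72 − 10.484 = 61.52 dB(A).

61.5 dB(A)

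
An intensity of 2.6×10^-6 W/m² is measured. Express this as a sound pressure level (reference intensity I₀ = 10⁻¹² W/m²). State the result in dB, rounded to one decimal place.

64.1 dB

Dividing by I₀ shifts the exponent by 12: I/I₀ = 2.6×10^6.
L = 10·(0.4150 + 6) = 64.15 dB.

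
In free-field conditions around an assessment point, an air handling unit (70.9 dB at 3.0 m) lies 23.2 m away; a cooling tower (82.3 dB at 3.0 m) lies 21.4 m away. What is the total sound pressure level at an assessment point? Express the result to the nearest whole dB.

65 dB

First find each source's level at the receiver (point-source: −20·log₁₀(r/r_ref)), then combine on an intensity basis.
air handling unit: 70.9 − 20·log₁₀(23.2/3.0) = 70.9 − 17.77 = 53.13 dB.
cooling tower: 82.3 − 20·log₁₀(21.4/3.0) = 82.3 − 17.07 = 65.23 dB.
Σ 10^(L/10) = 3.543e+06 → L_total = 10·log₁₀(3.543e+06) = 65.49 dB.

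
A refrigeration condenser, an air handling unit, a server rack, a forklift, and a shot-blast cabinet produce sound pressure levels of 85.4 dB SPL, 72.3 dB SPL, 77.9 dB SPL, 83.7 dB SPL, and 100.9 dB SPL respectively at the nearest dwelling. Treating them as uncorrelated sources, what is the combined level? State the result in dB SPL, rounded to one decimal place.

Incoherent sources combine by intensity addition: L_total = 10·log₁₀(Σ 10^(L_i/10)).
Σ 10^(L/10) = 10^(85.4/10) + 10^(72.3/10) + 10^(77.9/10) + 10^(83.7/10) + 10^(100.9/10) = 1.296e+10.
L_total = 10·log₁₀(1.296e+10) = 101.13 dB SPL.

101.1 dB SPL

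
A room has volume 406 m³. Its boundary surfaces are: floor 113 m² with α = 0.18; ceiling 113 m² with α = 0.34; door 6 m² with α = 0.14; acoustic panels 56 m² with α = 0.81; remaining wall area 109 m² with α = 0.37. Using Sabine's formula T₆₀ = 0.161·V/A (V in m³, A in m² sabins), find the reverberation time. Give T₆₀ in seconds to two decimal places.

0.45 s

Total absorption A = 113·0.18 + 113·0.34 + 6·0.14 + 56·0.81 + 109·0.37 = 145.29 m² sabins.
T₆₀ = 0.161 × 406 / 145.29 = 0.450 s.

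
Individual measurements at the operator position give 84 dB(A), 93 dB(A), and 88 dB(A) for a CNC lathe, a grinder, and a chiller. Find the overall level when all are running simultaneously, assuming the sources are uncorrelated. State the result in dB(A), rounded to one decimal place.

Incoherent sources combine by intensity addition: L_total = 10·log₁₀(Σ 10^(L_i/10)).
Σ 10^(L/10) = 10^(84/10) + 10^(93/10) + 10^(88/10) = 2.877e+09.
L_total = 10·log₁₀(2.877e+09) = 94.59 dB(A).

94.6 dB(A)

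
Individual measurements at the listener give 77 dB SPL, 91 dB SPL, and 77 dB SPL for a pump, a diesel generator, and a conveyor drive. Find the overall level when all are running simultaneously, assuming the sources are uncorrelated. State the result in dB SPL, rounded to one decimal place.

91.3 dB SPL

Incoherent sources combine by intensity addition: L_total = 10·log₁₀(Σ 10^(L_i/10)).
Σ 10^(L/10) = 10^(77/10) + 10^(91/10) + 10^(77/10) = 1.359e+09.
L_total = 10·log₁₀(1.359e+09) = 91.33 dB SPL.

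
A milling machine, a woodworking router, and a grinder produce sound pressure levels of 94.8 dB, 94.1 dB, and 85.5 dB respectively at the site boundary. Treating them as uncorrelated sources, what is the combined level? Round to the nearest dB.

Incoherent sources combine by intensity addition: L_total = 10·log₁₀(Σ 10^(L_i/10)).
Σ 10^(L/10) = 10^(94.8/10) + 10^(94.1/10) + 10^(85.5/10) = 5.945e+09.
L_total = 10·log₁₀(5.945e+09) = 97.74 dB.

98 dB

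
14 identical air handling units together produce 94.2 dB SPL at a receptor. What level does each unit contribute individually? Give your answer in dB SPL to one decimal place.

82.7 dB SPL

For N identical incoherent sources L_total = L₁ + 10·log₁₀ N, so L₁ = 94.2 − 10·log₁₀(14) = 94.2 − 11.461.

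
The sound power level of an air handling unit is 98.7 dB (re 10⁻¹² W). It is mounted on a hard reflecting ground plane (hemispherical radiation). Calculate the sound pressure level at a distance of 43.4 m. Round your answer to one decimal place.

58.0 dB

L_p = L_w − 10·log₁₀(2π·r²) with r = 43.4 m.
2π·r² = 1.183e+04 m², 10·log₁₀ of that is 40.732 dB.
L_p = 98.7 − 40.732 = 57.97 dB.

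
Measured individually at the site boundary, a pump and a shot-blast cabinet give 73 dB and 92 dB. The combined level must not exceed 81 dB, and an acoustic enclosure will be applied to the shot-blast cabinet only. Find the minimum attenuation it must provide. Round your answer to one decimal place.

The untreated sources together contribute 10^(73/10) = 1.995e+07, i.e. 73.00 dB.
To meet 81 dB overall, the treated shot-blast cabinet may contribute at most 10^(81/10) − 1.995e+07 = 1.059e+08, i.e. 80.25 dB.
Required insertion loss = 92 − 80.25 = 11.75 dB.

11.7 dB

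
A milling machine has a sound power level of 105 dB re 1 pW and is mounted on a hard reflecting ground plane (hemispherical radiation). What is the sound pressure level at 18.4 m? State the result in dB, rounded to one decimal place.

The power spreads over a hemisphere of area 2π·r², so L_p = L_w − 10·log₁₀(2π·r²).
2π·r² = 2127 m², 10·log₁₀ of that is 33.278 dB.
L_p = 105 − 33.278 = 71.72 dB.

71.7 dB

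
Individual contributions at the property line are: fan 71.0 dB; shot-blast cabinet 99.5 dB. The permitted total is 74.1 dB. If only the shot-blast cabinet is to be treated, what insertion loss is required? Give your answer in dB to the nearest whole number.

The untreated sources together contribute 10^(71.0/10) = 1.259e+07, i.e. 71.00 dB.
The limit corresponds to 10^(74.1/10) = 2.570e+07; subtracting the fixed part leaves 1.311e+07 for the shot-blast cabinet, i.e. 71.18 dB.
Required insertion loss = 99.5 − 71.18 = 28.32 dB.

28 dB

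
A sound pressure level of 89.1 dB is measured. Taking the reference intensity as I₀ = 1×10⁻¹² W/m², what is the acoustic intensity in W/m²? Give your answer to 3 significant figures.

0.000813 W/m²

L = 10·log₁₀(I/I₀) ⇒ I = I₀·10^(L/10) = 10⁻¹² × 10^8.91.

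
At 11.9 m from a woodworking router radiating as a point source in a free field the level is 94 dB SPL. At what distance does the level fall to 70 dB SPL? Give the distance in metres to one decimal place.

The 24.0 dB drop corresponds to a distance ratio of 10^(24.0/20) for a point source.
r₂ = 11.9·10^((94−70)/20) = 11.9·10^(24.0/20) = 188.60 m.

188.6 m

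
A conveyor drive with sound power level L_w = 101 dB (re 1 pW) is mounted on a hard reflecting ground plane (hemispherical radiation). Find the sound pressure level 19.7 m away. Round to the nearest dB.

L_p = L_w − 10·log₁₀(2π·r²) with r = 19.7 m.
2π·r² = 2438 m², 10·log₁₀ of that is 33.871 dB.
L_p = 101 − 33.871 = 67.13 dB.

67 dB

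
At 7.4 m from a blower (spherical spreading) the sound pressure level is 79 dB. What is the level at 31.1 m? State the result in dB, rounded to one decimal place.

Spherical spreading from a point source gives a 20·log₁₀(r₂/r₁) drop.
L₂ = 79 − 20·log₁₀(31.1/7.4) = 79 − 12.471 = 66.53 dB.

66.5 dB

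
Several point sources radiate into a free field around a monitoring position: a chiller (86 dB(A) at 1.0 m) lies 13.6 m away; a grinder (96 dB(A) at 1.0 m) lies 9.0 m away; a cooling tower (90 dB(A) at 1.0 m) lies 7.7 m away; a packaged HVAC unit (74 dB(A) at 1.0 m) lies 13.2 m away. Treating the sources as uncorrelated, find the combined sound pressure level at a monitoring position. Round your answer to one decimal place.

Propagate each source to the receiver with L = L_ref − 20·log₁₀(r/r_ref), then add intensities.
chiller: 86 − 20·log₁₀(13.6/1.0) = 86 − 22.67 = 63.33 dB(A).
grinder: 96 − 20·log₁₀(9.0/1.0) = 96 − 19.08 = 76.92 dB(A).
cooling tower: 90 − 20·log₁₀(7.7/1.0) = 90 − 17.73 = 72.27 dB(A).
packaged HVAC unit: 74 − 20·log₁₀(13.2/1.0) = 74 − 22.41 = 51.59 dB(A).
Σ 10^(L/10) = 6.831e+07 → L_total = 10·log₁₀(6.831e+07) = 78.34 dB(A).

78.3 dB(A)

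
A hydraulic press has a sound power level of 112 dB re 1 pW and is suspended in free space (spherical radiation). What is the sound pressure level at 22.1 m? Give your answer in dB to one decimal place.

The power spreads over a sphere of area 4π·r², so L_p = L_w − 10·log₁₀(4π·r²).
4π·r² = 6138 m², 10·log₁₀ of that is 37.880 dB.
L_p = 112 − 37.880 = 74.12 dB.

74.1 dB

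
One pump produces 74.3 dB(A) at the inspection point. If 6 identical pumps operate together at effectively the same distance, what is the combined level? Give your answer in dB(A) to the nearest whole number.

82 dB(A)

With 6 equal, uncorrelated contributions the intensity is 6× that of one unit, giving a rise of 10·log₁₀ 6.
L_total = 74.3 + 10·log₁₀(6) = 74.3 + 7.782 = 82.08 dB(A).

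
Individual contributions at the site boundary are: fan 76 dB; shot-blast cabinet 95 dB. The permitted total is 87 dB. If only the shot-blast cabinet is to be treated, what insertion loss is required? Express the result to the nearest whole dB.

Everything except the shot-blast cabinet sums to 10^(76/10) = 3.981e+07 in linear terms, 76.00 dB.
To meet 87 dB overall, the treated shot-blast cabinet may contribute at most 10^(87/10) − 3.981e+07 = 4.614e+08, i.e. 86.64 dB.
Required insertion loss = 95 − 86.64 = 8.36 dB.

8 dB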